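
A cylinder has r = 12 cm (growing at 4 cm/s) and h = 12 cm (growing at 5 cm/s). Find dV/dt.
1872π cm³/s

V = πr²h
dV/dt = 2πrh·dr/dt + πr²·dh/dt
= 2π(12)(12)(4) + π(12)²(5)
= 1872π cm³/s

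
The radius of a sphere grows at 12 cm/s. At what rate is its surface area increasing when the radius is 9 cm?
864π cm²/s

S = 4πr²
dS/dt = dS/dr · dr/dt = 8πr · 12
At r = 9: dS/dt = 864π cm²/s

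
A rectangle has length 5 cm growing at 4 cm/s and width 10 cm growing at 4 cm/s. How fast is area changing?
60 cm²/s

A = lw
dA/dt = w·dl/dt + l·dw/dt = 10·4 + 5·4 = 60 cm²/s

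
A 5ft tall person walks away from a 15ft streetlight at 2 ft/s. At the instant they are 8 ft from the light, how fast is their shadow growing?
1 ft/s

By similar triangles: 15/(x+s) = 5/s
Solving: s = 5x/10
ds/dt = 5/10 · dx/dt = 1/2 · 2 = 1 ft/s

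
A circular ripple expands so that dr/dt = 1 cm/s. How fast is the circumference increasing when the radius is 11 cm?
2π cm/s

C = 2πr
dC/dt = 2π · dr/dt = 2π · 1 = 2π cm/s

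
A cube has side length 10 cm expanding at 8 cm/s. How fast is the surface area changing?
960 cm²/s

A = 6s²
dA/dt = 12s · ds/dt = 12·10·8 = 960 cm²/s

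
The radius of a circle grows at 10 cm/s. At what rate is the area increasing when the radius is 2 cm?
40π cm²/s

A = πr²
dA/dt = 2πr · dr/dt = 2π(2)(10) = 40π cm²/s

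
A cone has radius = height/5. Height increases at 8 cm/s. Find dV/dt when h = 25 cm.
200π cm³/s

V = (1/3)π(h/5)²h = πh³/75
dV/dt = πh²/25 · 8
At h = 25: dV/dt = 200π cm³/s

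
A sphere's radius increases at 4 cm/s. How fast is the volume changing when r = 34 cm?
18496π cm³/s

V = (4/3)πr³
dV/dt = dV/dr · dr/dt = 4πr² · 4
At r = 34: dV/dt = 18496π cm³/s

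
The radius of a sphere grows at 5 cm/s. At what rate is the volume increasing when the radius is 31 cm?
19220π cm³/s

V = (4/3)πr³
dV/dt = dV/dr · dr/dt = 4πr² · 5
At r = 31: dV/dt = 19220π cm³/s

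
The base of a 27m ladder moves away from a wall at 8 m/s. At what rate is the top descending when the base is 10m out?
80√629/629 ≈ 3.19 m/s

x² + y² = 27²
2x·dx/dt + 2y·dy/dt = 0
dy/dt = -x/y · dx/dt = -10/√629 · 8 = -80√629/629 m/s
The top is descending at 80√629/629 ≈ 3.19 m/s.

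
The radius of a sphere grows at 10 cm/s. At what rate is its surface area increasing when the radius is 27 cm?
2160π cm²/s

S = 4πr²
dS/dt = dS/dr · dr/dt = 8πr · 10
At r = 27: dS/dt = 2160π cm²/s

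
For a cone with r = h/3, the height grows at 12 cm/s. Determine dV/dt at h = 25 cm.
2500π/3 cm³/s

V = (1/3)π(h/3)²h = πh³/27
dV/dt = πh²/9 · 12
At h = 25: dV/dt = 2500π/3 cm³/s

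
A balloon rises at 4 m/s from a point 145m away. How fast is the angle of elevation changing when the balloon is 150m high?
0.013326 rad/s

tan(θ) = y/145
sec²(θ) · dθ/dt = (1/145) · dy/dt
dθ/dt = cos²(θ)/145 · 4 = 145/(145² + 150²) · 4
dθ/dt = 0.013326 rad/s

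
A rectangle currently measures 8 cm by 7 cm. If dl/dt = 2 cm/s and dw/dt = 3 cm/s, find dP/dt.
10 cm/s

P = 2(l + w)
dP/dt = 2(dl/dt + dw/dt) = 2(2 + 3) = 10 cm/s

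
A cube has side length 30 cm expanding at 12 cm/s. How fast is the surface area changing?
4320 cm²/s

A = 6s²
dA/dt = 12s · ds/dt = 12·30·12 = 4320 cm²/s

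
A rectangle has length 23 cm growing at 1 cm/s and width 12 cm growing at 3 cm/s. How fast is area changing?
81 cm²/s

A = lw
dA/dt = w·dl/dt + l·dw/dt = 12·1 + 23·3 = 81 cm²/s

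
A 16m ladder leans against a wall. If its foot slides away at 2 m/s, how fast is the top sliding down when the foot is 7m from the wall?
14√23/69 ≈ 0.9731 m/s

x² + y² = 16²
2x·dx/dt + 2y·dy/dt = 0
dy/dt = -x/y · dx/dt = -7/(3√23) · 2 = -14√23/69 m/s
The top is descending at 14√23/69 ≈ 0.9731 m/s.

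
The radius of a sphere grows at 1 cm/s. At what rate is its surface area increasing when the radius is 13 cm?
104π cm²/s

S = 4πr²
dS/dt = dS/dr · dr/dt = 8πr · 1
At r = 13: dS/dt = 104π cm²/s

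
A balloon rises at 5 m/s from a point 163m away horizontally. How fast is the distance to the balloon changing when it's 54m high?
54√29485/5897 ≈ 1.572 m/s

z² = 163² + y²
z = √(163² + 54²) = √29485
dz/dt = y/z · dy/dt = 54/√29485 · 5 = 54√29485/5897 ≈ 1.572 m/s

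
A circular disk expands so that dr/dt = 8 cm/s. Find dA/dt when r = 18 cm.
288π cm²/s

A = πr²
dA/dt = 2πr · dr/dt = 2π(18)(8) = 288π cm²/s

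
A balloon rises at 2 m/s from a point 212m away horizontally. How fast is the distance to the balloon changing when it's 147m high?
294√66553/66553 ≈ 1.14 m/s

z² = 212² + y²
z = √(212² + 147²) = √66553
dz/dt = y/z · dy/dt = 147/√66553 · 2 = 294√66553/66553 ≈ 1.14 m/s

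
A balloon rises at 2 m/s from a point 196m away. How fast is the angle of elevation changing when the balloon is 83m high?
0.008652 rad/s

tan(θ) = y/196
sec²(θ) · dθ/dt = (1/196) · dy/dt
dθ/dt = cos²(θ)/196 · 2 = 196/(196² + 83²) · 2
dθ/dt = 0.008652 rad/s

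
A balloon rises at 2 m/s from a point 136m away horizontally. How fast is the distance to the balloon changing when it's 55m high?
110√21521/21521 ≈ 0.7498 m/s

z² = 136² + y²
z = √(136² + 55²) = √21521
dz/dt = y/z · dy/dt = 55/√21521 · 2 = 110√21521/21521 ≈ 0.7498 m/s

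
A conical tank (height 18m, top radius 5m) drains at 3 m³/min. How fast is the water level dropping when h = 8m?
243/(400π) ≈ 0.1934 m/min

r/h = 5/18, so r = (5/18)h
V = (1/3)πr²h = (1/3)π((5/18)h)²h = (25/972)πh³
dV/dh = (25/324)πh²
dh/dt = (dV/dt)/(dV/dh) = -3/((25/324)π·8²) = -243/(400π) m/min
The level is dropping at 243/(400π) ≈ 0.1934 m/min.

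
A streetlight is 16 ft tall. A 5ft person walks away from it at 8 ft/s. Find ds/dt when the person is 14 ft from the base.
40/11 ft/s

By similar triangles: 16/(x+s) = 5/s
Solving: s = 5x/11
ds/dt = 5/11 · dx/dt = 5/11 · 8 = 40/11 ft/s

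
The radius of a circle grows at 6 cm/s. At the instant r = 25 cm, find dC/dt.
12π cm/s

C = 2πr
dC/dt = 2π · dr/dt = 2π · 6 = 12π cm/s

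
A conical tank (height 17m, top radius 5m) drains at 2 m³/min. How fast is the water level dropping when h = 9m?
578/(2025π) ≈ 0.09086 m/min

r/h = 5/17, so r = (5/17)h
V = (1/3)πr²h = (1/3)π((5/17)h)²h = (25/867)πh³
dV/dh = (25/289)πh²
dh/dt = (dV/dt)/(dV/dh) = -2/((25/289)π·9²) = -578/(2025π) m/min
The level is dropping at 578/(2025π) ≈ 0.09086 m/min.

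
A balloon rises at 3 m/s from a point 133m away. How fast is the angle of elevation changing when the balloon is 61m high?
0.018636 rad/s

tan(θ) = y/133
sec²(θ) · dθ/dt = (1/133) · dy/dt
dθ/dt = cos²(θ)/133 · 3 = 133/(133² + 61²) · 3
dθ/dt = 0.018636 rad/s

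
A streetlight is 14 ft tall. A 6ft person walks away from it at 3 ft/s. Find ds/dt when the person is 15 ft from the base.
9/4 ft/s

By similar triangles: 14/(x+s) = 6/s
Solving: s = 6x/8
ds/dt = 6/8 · dx/dt = 3/4 · 3 = 9/4 ft/s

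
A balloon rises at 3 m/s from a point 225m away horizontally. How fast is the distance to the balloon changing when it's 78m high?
78√6301/6301 ≈ 0.9826 m/s

z² = 225² + y²
z = √(225² + 78²) = 3√6301
dz/dt = y/z · dy/dt = 78/(3√6301) · 3 = 78√6301/6301 ≈ 0.9826 m/s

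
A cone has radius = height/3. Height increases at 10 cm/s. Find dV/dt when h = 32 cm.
10240π/9 cm³/s

V = (1/3)π(h/3)²h = πh³/27
dV/dt = πh²/9 · 10
At h = 32: dV/dt = 10240π/9 cm³/s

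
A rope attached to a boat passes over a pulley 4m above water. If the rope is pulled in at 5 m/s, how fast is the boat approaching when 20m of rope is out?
25√6/12 ≈ 5.103 m/s

rope² = x² + 4²
x = √(20² - 4²) = 8√6
dx/dt = (rope/x) · d(rope)/dt = (20/(8√6)) · (-5) = -25√6/12 m/s
The boat approaches at 25√6/12 ≈ 5.103 m/s.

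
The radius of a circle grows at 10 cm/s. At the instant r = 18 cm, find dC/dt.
20π cm/s

C = 2πr
dC/dt = 2π · dr/dt = 2π · 10 = 20π cm/s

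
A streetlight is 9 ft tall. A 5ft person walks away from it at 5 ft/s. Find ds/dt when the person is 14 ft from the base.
25/4 ft/s

By similar triangles: 9/(x+s) = 5/s
Solving: s = 5x/4
ds/dt = 5/4 · dx/dt = 5/4 · 5 = 25/4 ft/s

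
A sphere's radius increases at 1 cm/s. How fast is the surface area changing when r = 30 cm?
240π cm²/s

S = 4πr²
dS/dt = dS/dr · dr/dt = 8πr · 1
At r = 30: dS/dt = 240π cm²/s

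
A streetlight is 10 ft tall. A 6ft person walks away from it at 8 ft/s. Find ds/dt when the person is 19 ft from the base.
12 ft/s

By similar triangles: 10/(x+s) = 6/s
Solving: s = 6x/4
ds/dt = 6/4 · dx/dt = 3/2 · 8 = 12 ft/s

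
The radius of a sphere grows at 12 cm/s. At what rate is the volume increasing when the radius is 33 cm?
52272π cm³/s

V = (4/3)πr³
dV/dt = dV/dr · dr/dt = 4πr² · 12
At r = 33: dV/dt = 52272π cm³/s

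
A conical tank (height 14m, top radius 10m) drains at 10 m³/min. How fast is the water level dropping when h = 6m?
49/(90π) ≈ 0.1733 m/min

r/h = 10/14, so r = (5/7)h
V = (1/3)πr²h = (1/3)π((5/7)h)²h = (25/147)πh³
dV/dh = (25/49)πh²
dh/dt = (dV/dt)/(dV/dh) = -10/((25/49)π·6²) = -49/(90π) m/min
The level is dropping at 49/(90π) ≈ 0.1733 m/min.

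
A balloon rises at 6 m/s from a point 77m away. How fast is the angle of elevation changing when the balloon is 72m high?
0.041573 rad/s

tan(θ) = y/77
sec²(θ) · dθ/dt = (1/77) · dy/dt
dθ/dt = cos²(θ)/77 · 6 = 77/(77² + 72²) · 6
dθ/dt = 0.041573 rad/s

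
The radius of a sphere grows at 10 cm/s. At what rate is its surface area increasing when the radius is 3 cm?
240π cm²/s

S = 4πr²
dS/dt = dS/dr · dr/dt = 8πr · 10
At r = 3: dS/dt = 240π cm²/s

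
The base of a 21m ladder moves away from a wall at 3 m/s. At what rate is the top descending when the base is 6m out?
2√5/5 ≈ 0.8944 m/s

x² + y² = 21²
2x·dx/dt + 2y·dy/dt = 0
dy/dt = -x/y · dx/dt = -6/(9√5) · 3 = -2√5/5 m/s
The top is descending at 2√5/5 ≈ 0.8944 m/s.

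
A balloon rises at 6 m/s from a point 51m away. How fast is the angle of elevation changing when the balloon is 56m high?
0.053338 rad/s

tan(θ) = y/51
sec²(θ) · dθ/dt = (1/51) · dy/dt
dθ/dt = cos²(θ)/51 · 6 = 51/(51² + 56²) · 6
dθ/dt = 0.053338 rad/s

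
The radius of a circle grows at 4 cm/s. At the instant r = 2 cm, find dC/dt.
8π cm/s

C = 2πr
dC/dt = 2π · dr/dt = 2π · 4 = 8π cm/s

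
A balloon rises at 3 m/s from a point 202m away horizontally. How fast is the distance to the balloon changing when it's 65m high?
195√45029/45029 ≈ 0.9189 m/s

z² = 202² + y²
z = √(202² + 65²) = √45029
dz/dt = y/z · dy/dt = 65/√45029 · 3 = 195√45029/45029 ≈ 0.9189 m/s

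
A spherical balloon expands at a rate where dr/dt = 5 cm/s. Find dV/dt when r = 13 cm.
3380π cm³/s

V = (4/3)πr³
dV/dt = dV/dr · dr/dt = 4πr² · 5
At r = 13: dV/dt = 3380π cm³/s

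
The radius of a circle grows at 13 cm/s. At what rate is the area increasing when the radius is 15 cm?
390π cm²/s

A = πr²
dA/dt = 2πr · dr/dt = 2π(15)(13) = 390π cm²/s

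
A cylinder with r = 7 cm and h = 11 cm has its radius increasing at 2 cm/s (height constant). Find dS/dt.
100π cm²/s

S = 2πrh + 2πr² (lateral + bases)
dS/dt = (2πh + 4πr)·dr/dt = (2π·11 + 4π·7)·2
= 100π cm²/s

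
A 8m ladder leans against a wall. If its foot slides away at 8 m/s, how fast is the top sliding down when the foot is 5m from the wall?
40√39/39 ≈ 6.405 m/s

x² + y² = 8²
2x·dx/dt + 2y·dy/dt = 0
dy/dt = -x/y · dx/dt = -5/√39 · 8 = -40√39/39 m/s
The top is descending at 40√39/39 ≈ 6.405 m/s.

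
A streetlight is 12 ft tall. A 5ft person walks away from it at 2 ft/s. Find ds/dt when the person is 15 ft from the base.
10/7 ft/s

By similar triangles: 12/(x+s) = 5/s
Solving: s = 5x/7
ds/dt = 5/7 · dx/dt = 5/7 · 2 = 10/7 ft/s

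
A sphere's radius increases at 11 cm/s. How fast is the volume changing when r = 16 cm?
11264π cm³/s

V = (4/3)πr³
dV/dt = dV/dr · dr/dt = 4πr² · 11
At r = 16: dV/dt = 11264π cm³/s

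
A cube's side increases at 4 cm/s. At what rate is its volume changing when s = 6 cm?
432 cm³/s

V = s³
dV/dt = 3s² · ds/dt = 3·6²·4 = 432 cm³/s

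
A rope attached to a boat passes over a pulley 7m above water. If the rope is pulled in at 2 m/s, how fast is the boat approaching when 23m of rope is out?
23√30/60 ≈ 2.1 m/s

rope² = x² + 7²
x = √(23² - 7²) = 4√30
dx/dt = (rope/x) · d(rope)/dt = (23/(4√30)) · (-2) = -23√30/60 m/s
The boat approaches at 23√30/60 ≈ 2.1 m/s.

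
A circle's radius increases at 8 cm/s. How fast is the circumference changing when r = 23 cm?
16π cm/s

C = 2πr
dC/dt = 2π · dr/dt = 2π · 8 = 16π cm/s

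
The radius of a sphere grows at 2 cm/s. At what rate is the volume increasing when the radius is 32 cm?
8192π cm³/s

V = (4/3)πr³
dV/dt = dV/dr · dr/dt = 4πr² · 2
At r = 32: dV/dt = 8192π cm³/s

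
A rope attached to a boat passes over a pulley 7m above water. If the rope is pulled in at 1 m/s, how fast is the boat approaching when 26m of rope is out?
26√627/627 ≈ 1.038 m/s

rope² = x² + 7²
x = √(26² - 7²) = √627
dx/dt = (rope/x) · d(rope)/dt = (26/√627) · (-1) = -26√627/627 m/s
The boat approaches at 26√627/627 ≈ 1.038 m/s.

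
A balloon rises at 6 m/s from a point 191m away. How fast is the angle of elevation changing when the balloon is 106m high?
0.024017 rad/s

tan(θ) = y/191
sec²(θ) · dθ/dt = (1/191) · dy/dt
dθ/dt = cos²(θ)/191 · 6 = 191/(191² + 106²) · 6
dθ/dt = 0.024017 rad/s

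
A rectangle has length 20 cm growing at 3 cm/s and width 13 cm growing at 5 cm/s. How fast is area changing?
139 cm²/s

A = lw
dA/dt = w·dl/dt + l·dw/dt = 13·3 + 20·5 = 139 cm²/s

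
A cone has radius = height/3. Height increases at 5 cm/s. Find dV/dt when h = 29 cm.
4205π/9 cm³/s

V = (1/3)π(h/3)²h = πh³/27
dV/dt = πh²/9 · 5
At h = 29: dV/dt = 4205π/9 cm³/s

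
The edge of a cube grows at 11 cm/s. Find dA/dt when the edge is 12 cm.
1584 cm²/s

A = 6s²
dA/dt = 12s · ds/dt = 12·12·11 = 1584 cm²/s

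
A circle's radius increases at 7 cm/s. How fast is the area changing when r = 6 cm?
84π cm²/s

A = πr²
dA/dt = 2πr · dr/dt = 2π(6)(7) = 84π cm²/s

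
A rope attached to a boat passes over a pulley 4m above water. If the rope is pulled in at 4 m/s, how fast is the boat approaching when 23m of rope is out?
92√57/171 ≈ 4.062 m/s

rope² = x² + 4²
x = √(23² - 4²) = 3√57
dx/dt = (rope/x) · d(rope)/dt = (23/(3√57)) · (-4) = -92√57/171 m/s
The boat approaches at 92√57/171 ≈ 4.062 m/s.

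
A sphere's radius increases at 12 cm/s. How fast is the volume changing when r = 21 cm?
21168π cm³/s

V = (4/3)πr³
dV/dt = dV/dr · dr/dt = 4πr² · 12
At r = 21: dV/dt = 21168π cm³/s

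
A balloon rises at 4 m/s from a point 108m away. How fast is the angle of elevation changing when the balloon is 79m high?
0.024127 rad/s

tan(θ) = y/108
sec²(θ) · dθ/dt = (1/108) · dy/dt
dθ/dt = cos²(θ)/108 · 4 = 108/(108² + 79²) · 4
dθ/dt = 0.024127 rad/s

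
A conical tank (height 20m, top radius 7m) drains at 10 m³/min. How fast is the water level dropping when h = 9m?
4000/(3969π) ≈ 0.3208 m/min

r/h = 7/20, so r = (7/20)h
V = (1/3)πr²h = (1/3)π((7/20)h)²h = (49/1200)πh³
dV/dh = (49/400)πh²
dh/dt = (dV/dt)/(dV/dh) = -10/((49/400)π·9²) = -4000/(3969π) m/min
The level is dropping at 4000/(3969π) ≈ 0.3208 m/min.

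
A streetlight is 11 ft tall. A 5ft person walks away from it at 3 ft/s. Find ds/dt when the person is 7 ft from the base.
5/2 ft/s

By similar triangles: 11/(x+s) = 5/s
Solving: s = 5x/6
ds/dt = 5/6 · dx/dt = 5/6 · 3 = 5/2 ft/s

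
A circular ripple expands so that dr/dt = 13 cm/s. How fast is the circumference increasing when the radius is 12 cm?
26π cm/s

C = 2πr
dC/dt = 2π · dr/dt = 2π · 13 = 26π cm/s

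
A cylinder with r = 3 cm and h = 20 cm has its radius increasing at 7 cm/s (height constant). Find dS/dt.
364π cm²/s

S = 2πrh + 2πr² (lateral + bases)
dS/dt = (2πh + 4πr)·dr/dt = (2π·20 + 4π·3)·7
= 364π cm²/s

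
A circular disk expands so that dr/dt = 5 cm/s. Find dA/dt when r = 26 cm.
260π cm²/s

A = πr²
dA/dt = 2πr · dr/dt = 2π(26)(5) = 260π cm²/s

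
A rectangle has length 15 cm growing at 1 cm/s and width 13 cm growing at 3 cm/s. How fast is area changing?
58 cm²/s

A = lw
dA/dt = w·dl/dt + l·dw/dt = 13·1 + 15·3 = 58 cm²/s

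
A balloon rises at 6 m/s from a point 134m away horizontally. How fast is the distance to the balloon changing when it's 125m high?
750√33581/33581 ≈ 4.093 m/s

z² = 134² + y²
z = √(134² + 125²) = √33581
dz/dt = y/z · dy/dt = 125/√33581 · 6 = 750√33581/33581 ≈ 4.093 m/s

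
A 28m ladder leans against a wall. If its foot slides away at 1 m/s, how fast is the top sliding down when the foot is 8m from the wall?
2√5/15 ≈ 0.2981 m/s

x² + y² = 28²
2x·dx/dt + 2y·dy/dt = 0
dy/dt = -x/y · dx/dt = -8/(12√5) · 1 = -2√5/15 m/s
The top is descending at 2√5/15 ≈ 0.2981 m/s.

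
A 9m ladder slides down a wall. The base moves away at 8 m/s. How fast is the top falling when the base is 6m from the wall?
16√5/5 ≈ 7.155 m/s

x² + y² = 9²
2x·dx/dt + 2y·dy/dt = 0
dy/dt = -x/y · dx/dt = -6/(3√5) · 8 = -16√5/5 m/s
The top is descending at 16√5/5 ≈ 7.155 m/s.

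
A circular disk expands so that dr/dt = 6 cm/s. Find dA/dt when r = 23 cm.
276π cm²/s

A = πr²
dA/dt = 2πr · dr/dt = 2π(23)(6) = 276π cm²/s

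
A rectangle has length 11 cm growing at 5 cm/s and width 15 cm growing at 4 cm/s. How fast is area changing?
119 cm²/s

A = lw
dA/dt = w·dl/dt + l·dw/dt = 15·5 + 11·4 = 119 cm²/s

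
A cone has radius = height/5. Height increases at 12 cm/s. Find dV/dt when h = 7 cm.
588π/25 cm³/s

V = (1/3)π(h/5)²h = πh³/75
dV/dt = πh²/25 · 12
At h = 7: dV/dt = 588π/25 cm³/s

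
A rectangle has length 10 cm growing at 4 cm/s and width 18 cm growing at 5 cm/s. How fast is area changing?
122 cm²/s

A = lw
dA/dt = w·dl/dt + l·dw/dt = 18·4 + 10·5 = 122 cm²/s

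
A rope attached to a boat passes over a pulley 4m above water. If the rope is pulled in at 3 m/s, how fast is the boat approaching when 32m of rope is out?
8√7/7 ≈ 3.024 m/s

rope² = x² + 4²
x = √(32² - 4²) = 12√7
dx/dt = (rope/x) · d(rope)/dt = (32/(12√7)) · (-3) = -8√7/7 m/s
The boat approaches at 8√7/7 ≈ 3.024 m/s.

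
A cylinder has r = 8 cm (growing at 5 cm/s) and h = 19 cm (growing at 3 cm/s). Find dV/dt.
1712π cm³/s

V = πr²h
dV/dt = 2πrh·dr/dt + πr²·dh/dt
= 2π(8)(19)(5) + π(8)²(3)
= 1712π cm³/s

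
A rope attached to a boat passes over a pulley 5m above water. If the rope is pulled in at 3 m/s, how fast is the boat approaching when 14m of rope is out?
14√19/19 ≈ 3.212 m/s

rope² = x² + 5²
x = √(14² - 5²) = 3√19
dx/dt = (rope/x) · d(rope)/dt = (14/(3√19)) · (-3) = -14√19/19 m/s
The boat approaches at 14√19/19 ≈ 3.212 m/s.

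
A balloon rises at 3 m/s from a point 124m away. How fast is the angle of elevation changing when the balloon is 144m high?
0.010301 rad/s

tan(θ) = y/124
sec²(θ) · dθ/dt = (1/124) · dy/dt
dθ/dt = cos²(θ)/124 · 3 = 124/(124² + 144²) · 3
dθ/dt = 0.010301 rad/s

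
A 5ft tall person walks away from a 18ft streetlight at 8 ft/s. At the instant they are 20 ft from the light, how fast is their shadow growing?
40/13 ft/s

By similar triangles: 18/(x+s) = 5/s
Solving: s = 5x/13
ds/dt = 5/13 · dx/dt = 5/13 · 8 = 40/13 ft/s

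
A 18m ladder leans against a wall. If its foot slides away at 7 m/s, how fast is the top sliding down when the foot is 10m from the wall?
5√14/4 ≈ 4.677 m/s

x² + y² = 18²
2x·dx/dt + 2y·dy/dt = 0
dy/dt = -x/y · dx/dt = -10/(4√14) · 7 = -5√14/4 m/s
The top is descending at 5√14/4 ≈ 4.677 m/s.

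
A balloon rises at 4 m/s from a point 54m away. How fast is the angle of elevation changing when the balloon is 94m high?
0.01838 rad/s

tan(θ) = y/54
sec²(θ) · dθ/dt = (1/54) · dy/dt
dθ/dt = cos²(θ)/54 · 4 = 54/(54² + 94²) · 4
dθ/dt = 0.01838 rad/s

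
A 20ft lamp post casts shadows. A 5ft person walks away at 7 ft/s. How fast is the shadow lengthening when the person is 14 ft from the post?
7/3 ft/s

By similar triangles: 20/(x+s) = 5/s
Solving: s = 5x/15
ds/dt = 5/15 · dx/dt = 1/3 · 7 = 7/3 ft/s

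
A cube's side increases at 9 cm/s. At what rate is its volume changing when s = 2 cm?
108 cm³/s

V = s³
dV/dt = 3s² · ds/dt = 3·2²·9 = 108 cm³/s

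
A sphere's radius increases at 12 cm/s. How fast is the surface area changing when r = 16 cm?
1536π cm²/s

S = 4πr²
dS/dt = dS/dr · dr/dt = 8πr · 12
At r = 16: dS/dt = 1536π cm²/s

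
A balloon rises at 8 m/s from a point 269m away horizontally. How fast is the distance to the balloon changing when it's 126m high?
1008√88237/88237 ≈ 3.393 m/s

z² = 269² + y²
z = √(269² + 126²) = √88237
dz/dt = y/z · dy/dt = 126/√88237 · 8 = 1008√88237/88237 ≈ 3.393 m/s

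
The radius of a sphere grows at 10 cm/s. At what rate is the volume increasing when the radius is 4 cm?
640π cm³/s

V = (4/3)πr³
dV/dt = dV/dr · dr/dt = 4πr² · 10
At r = 4: dV/dt = 640π cm³/s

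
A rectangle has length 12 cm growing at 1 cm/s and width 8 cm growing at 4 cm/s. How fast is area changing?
56 cm²/s

A = lw
dA/dt = w·dl/dt + l·dw/dt = 8·1 + 12·4 = 56 cm²/s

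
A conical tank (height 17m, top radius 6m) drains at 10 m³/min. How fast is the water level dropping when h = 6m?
1445/(648π) ≈ 0.7098 m/min

r/h = 6/17, so r = (6/17)h
V = (1/3)πr²h = (1/3)π((6/17)h)²h = (12/289)πh³
dV/dh = (36/289)πh²
dh/dt = (dV/dt)/(dV/dh) = -10/((36/289)π·6²) = -1445/(648π) m/min
The level is dropping at 1445/(648π) ≈ 0.7098 m/min.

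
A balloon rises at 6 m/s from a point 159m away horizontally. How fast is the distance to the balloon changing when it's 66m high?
132√3293/3293 ≈ 2.3 m/s

z² = 159² + y²
z = √(159² + 66²) = 3√3293
dz/dt = y/z · dy/dt = 66/(3√3293) · 6 = 132√3293/3293 ≈ 2.3 m/s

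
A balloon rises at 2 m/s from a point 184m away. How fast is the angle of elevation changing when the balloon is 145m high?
0.006705 rad/s

tan(θ) = y/184
sec²(θ) · dθ/dt = (1/184) · dy/dt
dθ/dt = cos²(θ)/184 · 2 = 184/(184² + 145²) · 2
dθ/dt = 0.006705 rad/s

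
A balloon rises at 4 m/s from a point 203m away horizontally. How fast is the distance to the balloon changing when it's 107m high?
214√52658/26329 ≈ 1.865 m/s

z² = 203² + y²
z = √(203² + 107²) = √52658
dz/dt = y/z · dy/dt = 107/√52658 · 4 = 214√52658/26329 ≈ 1.865 m/s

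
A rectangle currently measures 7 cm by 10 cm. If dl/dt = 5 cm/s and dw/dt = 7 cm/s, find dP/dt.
24 cm/s

P = 2(l + w)
dP/dt = 2(dl/dt + dw/dt) = 2(5 + 7) = 24 cm/s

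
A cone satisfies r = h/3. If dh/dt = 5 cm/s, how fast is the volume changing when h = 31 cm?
4805π/9 cm³/s

V = (1/3)π(h/3)²h = πh³/27
dV/dt = πh²/9 · 5
At h = 31: dV/dt = 4805π/9 cm³/s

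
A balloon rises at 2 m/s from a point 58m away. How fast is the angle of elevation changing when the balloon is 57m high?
0.017541 rad/s

tan(θ) = y/58
sec²(θ) · dθ/dt = (1/58) · dy/dt
dθ/dt = cos²(θ)/58 · 2 = 58/(58² + 57²) · 2
dθ/dt = 0.017541 rad/s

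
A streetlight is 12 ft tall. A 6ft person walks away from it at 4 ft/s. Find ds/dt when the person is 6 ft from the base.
4 ft/s

By similar triangles: 12/(x+s) = 6/s
Solving: s = 6x/6
ds/dt = 6/6 · dx/dt = 1 · 4 = 4 ft/s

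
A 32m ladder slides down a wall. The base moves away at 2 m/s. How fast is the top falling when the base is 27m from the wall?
54√295/295 ≈ 3.144 m/s

x² + y² = 32²
2x·dx/dt + 2y·dy/dt = 0
dy/dt = -x/y · dx/dt = -27/√295 · 2 = -54√295/295 m/s
The top is descending at 54√295/295 ≈ 3.144 m/s.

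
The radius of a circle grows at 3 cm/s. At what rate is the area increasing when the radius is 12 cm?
72π cm²/s

A = πr²
dA/dt = 2πr · dr/dt = 2π(12)(3) = 72π cm²/s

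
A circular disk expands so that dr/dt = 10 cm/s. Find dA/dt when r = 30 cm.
600π cm²/s

A = πr²
dA/dt = 2πr · dr/dt = 2π(30)(10) = 600π cm²/s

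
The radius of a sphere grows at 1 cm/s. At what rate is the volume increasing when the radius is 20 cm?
1600π cm³/s

V = (4/3)πr³
dV/dt = dV/dr · dr/dt = 4πr² · 1
At r = 20: dV/dt = 1600π cm³/s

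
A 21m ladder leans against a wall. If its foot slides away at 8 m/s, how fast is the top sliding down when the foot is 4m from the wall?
32√17/85 ≈ 1.552 m/s

x² + y² = 21²
2x·dx/dt + 2y·dy/dt = 0
dy/dt = -x/y · dx/dt = -4/(5√17) · 8 = -32√17/85 m/s
The top is descending at 32√17/85 ≈ 1.552 m/s.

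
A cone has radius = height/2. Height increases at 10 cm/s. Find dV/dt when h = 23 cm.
2645π/2 cm³/s

V = (1/3)π(h/2)²h = πh³/12
dV/dt = πh²/4 · 10
At h = 23: dV/dt = 2645π/2 cm³/s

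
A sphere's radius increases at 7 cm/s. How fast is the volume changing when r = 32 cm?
28672π cm³/s

V = (4/3)πr³
dV/dt = dV/dr · dr/dt = 4πr² · 7
At r = 32: dV/dt = 28672π cm³/s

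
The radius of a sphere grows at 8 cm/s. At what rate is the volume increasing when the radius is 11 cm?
3872π cm³/s

V = (4/3)πr³
dV/dt = dV/dr · dr/dt = 4πr² · 8
At r = 11: dV/dt = 3872π cm³/s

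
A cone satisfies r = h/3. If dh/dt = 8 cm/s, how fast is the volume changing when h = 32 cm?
8192π/9 cm³/s

V = (1/3)π(h/3)²h = πh³/27
dV/dt = πh²/9 · 8
At h = 32: dV/dt = 8192π/9 cm³/s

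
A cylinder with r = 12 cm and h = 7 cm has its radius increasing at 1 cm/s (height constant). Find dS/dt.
62π cm²/s

S = 2πrh + 2πr² (lateral + bases)
dS/dt = (2πh + 4πr)·dr/dt = (2π·7 + 4π·12)·1
= 62π cm²/s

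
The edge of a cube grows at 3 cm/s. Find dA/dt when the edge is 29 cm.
1044 cm²/s

A = 6s²
dA/dt = 12s · ds/dt = 12·29·3 = 1044 cm²/s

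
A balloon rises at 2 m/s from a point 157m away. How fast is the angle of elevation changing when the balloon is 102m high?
0.008958 rad/s

tan(θ) = y/157
sec²(θ) · dθ/dt = (1/157) · dy/dt
dθ/dt = cos²(θ)/157 · 2 = 157/(157² + 102²) · 2
dθ/dt = 0.008958 rad/s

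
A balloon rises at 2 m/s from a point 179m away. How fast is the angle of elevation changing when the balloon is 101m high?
0.008475 rad/s

tan(θ) = y/179
sec²(θ) · dθ/dt = (1/179) · dy/dt
dθ/dt = cos²(θ)/179 · 2 = 179/(179² + 101²) · 2
dθ/dt = 0.008475 rad/s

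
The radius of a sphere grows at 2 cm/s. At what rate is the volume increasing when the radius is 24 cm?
4608π cm³/s

V = (4/3)πr³
dV/dt = dV/dr · dr/dt = 4πr² · 2
At r = 24: dV/dt = 4608π cm³/s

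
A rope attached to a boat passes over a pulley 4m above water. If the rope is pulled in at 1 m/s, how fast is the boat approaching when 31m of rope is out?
31√105/315 ≈ 1.008 m/s

rope² = x² + 4²
x = √(31² - 4²) = 3√105
dx/dt = (rope/x) · d(rope)/dt = (31/(3√105)) · (-1) = -31√105/315 m/s
The boat approaches at 31√105/315 ≈ 1.008 m/s.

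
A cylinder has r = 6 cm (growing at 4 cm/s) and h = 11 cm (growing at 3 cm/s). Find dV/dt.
636π cm³/s

V = πr²h
dV/dt = 2πrh·dr/dt + πr²·dh/dt
= 2π(6)(11)(4) + π(6)²(3)
= 636π cm³/s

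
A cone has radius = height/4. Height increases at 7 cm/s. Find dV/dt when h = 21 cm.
3087π/16 cm³/s

V = (1/3)π(h/4)²h = πh³/48
dV/dt = πh²/16 · 7
At h = 21: dV/dt = 3087π/16 cm³/s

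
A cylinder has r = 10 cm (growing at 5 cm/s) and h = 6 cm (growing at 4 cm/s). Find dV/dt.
1000π cm³/s

V = πr²h
dV/dt = 2πrh·dr/dt + πr²·dh/dt
= 2π(10)(6)(5) + π(10)²(4)
= 1000π cm³/s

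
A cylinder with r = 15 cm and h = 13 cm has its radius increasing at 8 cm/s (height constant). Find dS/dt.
688π cm²/s

S = 2πrh + 2πr² (lateral + bases)
dS/dt = (2πh + 4πr)·dr/dt = (2π·13 + 4π·15)·8
= 688π cm²/s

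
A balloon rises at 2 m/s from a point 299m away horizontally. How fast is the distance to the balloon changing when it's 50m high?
100√91901/91901 ≈ 0.3299 m/s

z² = 299² + y²
z = √(299² + 50²) = √91901
dz/dt = y/z · dy/dt = 50/√91901 · 2 = 100√91901/91901 ≈ 0.3299 m/s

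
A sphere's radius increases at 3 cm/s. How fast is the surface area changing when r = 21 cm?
504π cm²/s

S = 4πr²
dS/dt = dS/dr · dr/dt = 8πr · 3
At r = 21: dS/dt = 504π cm²/s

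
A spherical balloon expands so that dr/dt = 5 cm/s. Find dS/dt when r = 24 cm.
960π cm²/s

S = 4πr²
dS/dt = dS/dr · dr/dt = 8πr · 5
At r = 24: dS/dt = 960π cm²/s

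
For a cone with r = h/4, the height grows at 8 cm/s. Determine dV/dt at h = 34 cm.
578π cm³/s

V = (1/3)π(h/4)²h = πh³/48
dV/dt = πh²/16 · 8
At h = 34: dV/dt = 578π cm³/s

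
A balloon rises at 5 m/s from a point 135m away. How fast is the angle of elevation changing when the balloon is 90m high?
0.025641 rad/s

tan(θ) = y/135
sec²(θ) · dθ/dt = (1/135) · dy/dt
dθ/dt = cos²(θ)/135 · 5 = 135/(135² + 90²) · 5
dθ/dt = 0.025641 rad/s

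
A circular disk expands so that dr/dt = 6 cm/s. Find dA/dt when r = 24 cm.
288π cm²/s

A = πr²
dA/dt = 2πr · dr/dt = 2π(24)(6) = 288π cm²/s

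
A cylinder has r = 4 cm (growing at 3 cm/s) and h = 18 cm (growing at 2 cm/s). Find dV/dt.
464π cm³/s

V = πr²h
dV/dt = 2πrh·dr/dt + πr²·dh/dt
= 2π(4)(18)(3) + π(4)²(2)
= 464π cm³/s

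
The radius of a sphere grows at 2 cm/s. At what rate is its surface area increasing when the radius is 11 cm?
176π cm²/s

S = 4πr²
dS/dt = dS/dr · dr/dt = 8πr · 2
At r = 11: dS/dt = 176π cm²/s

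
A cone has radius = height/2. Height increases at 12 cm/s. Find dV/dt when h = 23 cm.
1587π cm³/s

V = (1/3)π(h/2)²h = πh³/12
dV/dt = πh²/4 · 12
At h = 23: dV/dt = 1587π cm³/s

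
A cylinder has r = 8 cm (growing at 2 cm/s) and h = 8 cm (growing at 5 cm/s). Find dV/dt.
576π cm³/s

V = πr²h
dV/dt = 2πrh·dr/dt + πr²·dh/dt
= 2π(8)(8)(2) + π(8)²(5)
= 576π cm³/s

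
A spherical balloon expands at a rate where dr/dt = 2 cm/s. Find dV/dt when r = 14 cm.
1568π cm³/s

V = (4/3)πr³
dV/dt = dV/dr · dr/dt = 4πr² · 2
At r = 14: dV/dt = 1568π cm³/s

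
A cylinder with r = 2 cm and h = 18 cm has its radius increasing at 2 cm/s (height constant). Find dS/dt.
88π cm²/s

S = 2πrh + 2πr² (lateral + bases)
dS/dt = (2πh + 4πr)·dr/dt = (2π·18 + 4π·2)·2
= 88π cm²/s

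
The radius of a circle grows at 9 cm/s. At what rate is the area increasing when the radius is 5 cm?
90π cm²/s

A = πr²
dA/dt = 2πr · dr/dt = 2π(5)(9) = 90π cm²/s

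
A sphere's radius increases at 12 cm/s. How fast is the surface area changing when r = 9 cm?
864π cm²/s

S = 4πr²
dS/dt = dS/dr · dr/dt = 8πr · 12
At r = 9: dS/dt = 864π cm²/s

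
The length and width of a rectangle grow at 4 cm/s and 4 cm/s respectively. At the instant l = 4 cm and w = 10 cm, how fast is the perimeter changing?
16 cm/s

P = 2(l + w)
dP/dt = 2(dl/dt + dw/dt) = 2(4 + 4) = 16 cm/s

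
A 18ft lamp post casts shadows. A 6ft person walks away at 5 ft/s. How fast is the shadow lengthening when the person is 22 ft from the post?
5/2 ft/s

By similar triangles: 18/(x+s) = 6/s
Solving: s = 6x/12
ds/dt = 6/12 · dx/dt = 1/2 · 5 = 5/2 ft/s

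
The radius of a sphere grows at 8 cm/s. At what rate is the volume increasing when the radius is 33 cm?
34848π cm³/s

V = (4/3)πr³
dV/dt = dV/dr · dr/dt = 4πr² · 8
At r = 33: dV/dt = 34848π cm³/s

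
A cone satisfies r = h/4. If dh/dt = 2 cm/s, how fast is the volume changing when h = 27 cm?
729π/8 cm³/s

V = (1/3)π(h/4)²h = πh³/48
dV/dt = πh²/16 · 2
At h = 27: dV/dt = 729π/8 cm³/s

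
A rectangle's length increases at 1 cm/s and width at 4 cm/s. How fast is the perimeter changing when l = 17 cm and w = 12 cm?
10 cm/s

P = 2(l + w)
dP/dt = 2(dl/dt + dw/dt) = 2(1 + 4) = 10 cm/s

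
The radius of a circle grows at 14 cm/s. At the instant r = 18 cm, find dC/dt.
28π cm/s

C = 2πr
dC/dt = 2π · dr/dt = 2π · 14 = 28π cm/s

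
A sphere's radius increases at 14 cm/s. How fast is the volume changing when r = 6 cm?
2016π cm³/s

V = (4/3)πr³
dV/dt = dV/dr · dr/dt = 4πr² · 14
At r = 6: dV/dt = 2016π cm³/s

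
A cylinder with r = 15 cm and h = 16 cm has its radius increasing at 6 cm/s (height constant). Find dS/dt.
552π cm²/s

S = 2πrh + 2πr² (lateral + bases)
dS/dt = (2πh + 4πr)·dr/dt = (2π·16 + 4π·15)·6
= 552π cm²/s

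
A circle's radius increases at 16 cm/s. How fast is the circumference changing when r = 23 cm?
32π cm/s

C = 2πr
dC/dt = 2π · dr/dt = 2π · 16 = 32π cm/s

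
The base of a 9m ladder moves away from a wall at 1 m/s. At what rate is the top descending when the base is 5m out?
5√14/28 ≈ 0.6682 m/s

x² + y² = 9²
2x·dx/dt + 2y·dy/dt = 0
dy/dt = -x/y · dx/dt = -5/(2√14) · 1 = -5√14/28 m/s
The top is descending at 5√14/28 ≈ 0.6682 m/s.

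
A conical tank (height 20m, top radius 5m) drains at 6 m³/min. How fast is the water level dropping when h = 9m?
32/(27π) ≈ 0.3773 m/min

r/h = 5/20, so r = (1/4)h
V = (1/3)πr²h = (1/3)π((1/4)h)²h = (1/48)πh³
dV/dh = (1/16)πh²
dh/dt = (dV/dt)/(dV/dh) = -6/((1/16)π·9²) = -32/(27π) m/min
The level is dropping at 32/(27π) ≈ 0.3773 m/min.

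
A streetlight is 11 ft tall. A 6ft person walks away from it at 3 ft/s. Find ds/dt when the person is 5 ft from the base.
18/5 ft/s

By similar triangles: 11/(x+s) = 6/s
Solving: s = 6x/5
ds/dt = 6/5 · dx/dt = 6/5 · 3 = 18/5 ft/s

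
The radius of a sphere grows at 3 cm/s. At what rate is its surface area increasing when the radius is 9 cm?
216π cm²/s

S = 4πr²
dS/dt = dS/dr · dr/dt = 8πr · 3
At r = 9: dS/dt = 216π cm²/s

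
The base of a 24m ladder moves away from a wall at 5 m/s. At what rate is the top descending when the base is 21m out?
7√15/3 ≈ 9.037 m/s

x² + y² = 24²
2x·dx/dt + 2y·dy/dt = 0
dy/dt = -x/y · dx/dt = -21/(3√15) · 5 = -7√15/3 m/s
The top is descending at 7√15/3 ≈ 9.037 m/s.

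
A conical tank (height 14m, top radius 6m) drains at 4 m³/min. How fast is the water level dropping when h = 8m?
49/(144π) ≈ 0.1083 m/min

r/h = 6/14, so r = (3/7)h
V = (1/3)πr²h = (1/3)π((3/7)h)²h = (3/49)πh³
dV/dh = (9/49)πh²
dh/dt = (dV/dt)/(dV/dh) = -4/((9/49)π·8²) = -49/(144π) m/min
The level is dropping at 49/(144π) ≈ 0.1083 m/min.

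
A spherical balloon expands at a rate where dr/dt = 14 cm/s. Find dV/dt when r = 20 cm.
22400π cm³/s

V = (4/3)πr³
dV/dt = dV/dr · dr/dt = 4πr² · 14
At r = 20: dV/dt = 22400π cm³/s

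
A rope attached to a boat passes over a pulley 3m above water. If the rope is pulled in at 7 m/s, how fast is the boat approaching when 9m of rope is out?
21√2/4 ≈ 7.425 m/s

rope² = x² + 3²
x = √(9² - 3²) = 6√2
dx/dt = (rope/x) · d(rope)/dt = (9/(6√2)) · (-7) = -21√2/4 m/s
The boat approaches at 21√2/4 ≈ 7.425 m/s.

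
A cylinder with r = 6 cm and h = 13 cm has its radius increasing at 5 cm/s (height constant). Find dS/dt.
250π cm²/s

S = 2πrh + 2πr² (lateral + bases)
dS/dt = (2πh + 4πr)·dr/dt = (2π·13 + 4π·6)·5
= 250π cm²/s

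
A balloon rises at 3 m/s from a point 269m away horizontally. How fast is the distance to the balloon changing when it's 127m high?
381√88490/88490 ≈ 1.281 m/s

z² = 269² + y²
z = √(269² + 127²) = √88490
dz/dt = y/z · dy/dt = 127/√88490 · 3 = 381√88490/88490 ≈ 1.281 m/s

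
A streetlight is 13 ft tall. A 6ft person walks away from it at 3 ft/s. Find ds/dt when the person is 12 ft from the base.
18/7 ft/s

By similar triangles: 13/(x+s) = 6/s
Solving: s = 6x/7
ds/dt = 6/7 · dx/dt = 6/7 · 3 = 18/7 ft/s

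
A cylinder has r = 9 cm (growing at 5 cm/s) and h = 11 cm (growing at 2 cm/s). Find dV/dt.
1152π cm³/s

V = πr²h
dV/dt = 2πrh·dr/dt + πr²·dh/dt
= 2π(9)(11)(5) + π(9)²(2)
= 1152π cm³/s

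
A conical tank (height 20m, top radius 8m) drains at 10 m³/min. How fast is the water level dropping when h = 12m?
125/(288π) ≈ 0.1382 m/min

r/h = 8/20, so r = (2/5)h
V = (1/3)πr²h = (1/3)π((2/5)h)²h = (4/75)πh³
dV/dh = (4/25)πh²
dh/dt = (dV/dt)/(dV/dh) = -10/((4/25)π·12²) = -125/(288π) m/min
The level is dropping at 125/(288π) ≈ 0.1382 m/min.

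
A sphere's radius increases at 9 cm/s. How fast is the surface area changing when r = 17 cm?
1224π cm²/s

S = 4πr²
dS/dt = dS/dr · dr/dt = 8πr · 9
At r = 17: dS/dt = 1224π cm²/s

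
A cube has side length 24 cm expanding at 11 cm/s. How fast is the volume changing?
19008 cm³/s

V = s³
dV/dt = 3s² · ds/dt = 3·24²·11 = 19008 cm³/s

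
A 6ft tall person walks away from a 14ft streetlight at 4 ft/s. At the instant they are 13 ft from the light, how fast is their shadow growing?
3 ft/s

By similar triangles: 14/(x+s) = 6/s
Solving: s = 6x/8
ds/dt = 6/8 · dx/dt = 3/4 · 4 = 3 ft/s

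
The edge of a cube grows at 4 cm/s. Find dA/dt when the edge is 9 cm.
432 cm²/s

A = 6s²
dA/dt = 12s · ds/dt = 12·9·4 = 432 cm²/s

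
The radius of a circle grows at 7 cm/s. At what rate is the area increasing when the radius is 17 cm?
238π cm²/s

A = πr²
dA/dt = 2πr · dr/dt = 2π(17)(7) = 238π cm²/s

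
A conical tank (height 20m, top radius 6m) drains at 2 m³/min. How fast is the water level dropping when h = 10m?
2/(9π) ≈ 0.07074 m/min

r/h = 6/20, so r = (3/10)h
V = (1/3)πr²h = (1/3)π((3/10)h)²h = (3/100)πh³
dV/dh = (9/100)πh²
dh/dt = (dV/dt)/(dV/dh) = -2/((9/100)π·10²) = -2/(9π) m/min
The level is dropping at 2/(9π) ≈ 0.07074 m/min.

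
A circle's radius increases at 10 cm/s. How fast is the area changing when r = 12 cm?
240π cm²/s

A = πr²
dA/dt = 2πr · dr/dt = 2π(12)(10) = 240π cm²/s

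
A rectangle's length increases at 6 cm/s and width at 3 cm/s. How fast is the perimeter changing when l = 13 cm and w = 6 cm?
18 cm/s

P = 2(l + w)
dP/dt = 2(dl/dt + dw/dt) = 2(6 + 3) = 18 cm/s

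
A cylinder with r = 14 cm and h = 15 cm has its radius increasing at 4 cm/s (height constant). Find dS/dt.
344π cm²/s

S = 2πrh + 2πr² (lateral + bases)
dS/dt = (2πh + 4πr)·dr/dt = (2π·15 + 4π·14)·4
= 344π cm²/s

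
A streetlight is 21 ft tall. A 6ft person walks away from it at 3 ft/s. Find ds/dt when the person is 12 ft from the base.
6/5 ft/s

By similar triangles: 21/(x+s) = 6/s
Solving: s = 6x/15
ds/dt = 6/15 · dx/dt = 2/5 · 3 = 6/5 ft/s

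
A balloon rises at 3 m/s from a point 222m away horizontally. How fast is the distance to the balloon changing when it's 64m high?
96√13345/13345 ≈ 0.831 m/s

z² = 222² + y²
z = √(222² + 64²) = 2√13345
dz/dt = y/z · dy/dt = 64/(2√13345) · 3 = 96√13345/13345 ≈ 0.831 m/s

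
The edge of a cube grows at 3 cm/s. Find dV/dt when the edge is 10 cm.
900 cm³/s

V = s³
dV/dt = 3s² · ds/dt = 3·10²·3 = 900 cm³/s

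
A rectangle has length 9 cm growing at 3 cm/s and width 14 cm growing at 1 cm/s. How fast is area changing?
51 cm²/s

A = lw
dA/dt = w·dl/dt + l·dw/dt = 14·3 + 9·1 = 51 cm²/s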